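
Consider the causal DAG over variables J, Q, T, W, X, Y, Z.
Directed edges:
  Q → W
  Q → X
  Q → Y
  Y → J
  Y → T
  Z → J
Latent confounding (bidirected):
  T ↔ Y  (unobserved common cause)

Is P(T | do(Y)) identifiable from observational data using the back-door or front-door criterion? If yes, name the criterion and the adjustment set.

desc(Y)\{Y}={J,T}; candidates ⊆ {Q,W,X,Z}.
Y↔T: latent back-door arc(s) into Y.
size 0: {}; under {} Y still reaches {Q,T,W,X} ∋ T.
size 1: {Q}, {W}, {X} …(+1); under {Q} Y still reaches {T} ∋ T.
size 2: {Q,W}, {Q,X}, {Q,Z} …(+3); under {Q,W} Y still reaches {T} ∋ T.
Y↔T cannot be blocked by any observed set — no back-door set.
No mediator lies on a directed Y→…→T path.
Neither criterion identifies P(T|do(Y)) in this graph.

P(T|do(Y)): not identifiable (no BD/FD set).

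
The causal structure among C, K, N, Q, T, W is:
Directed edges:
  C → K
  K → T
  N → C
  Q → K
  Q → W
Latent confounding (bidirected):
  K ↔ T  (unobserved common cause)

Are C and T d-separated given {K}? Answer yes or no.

No — C and T are d-connected given {K}.

Bayes-Ball from C | {K} reaches {N,Q,T,W}.
T ∈ reach(C|{K}) ⇒ C ⊥̸ T | {K}.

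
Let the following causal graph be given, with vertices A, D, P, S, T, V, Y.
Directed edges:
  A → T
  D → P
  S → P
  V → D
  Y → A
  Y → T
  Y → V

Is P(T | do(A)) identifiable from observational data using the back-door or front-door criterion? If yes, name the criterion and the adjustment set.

desc(A)\{A}={T}; candidates ⊆ {D,P,S,V,Y}.
size 0: {}; under {} A still reaches {D,P,T,V,Y} ∋ T.
{Y}: A⊥T given {Y} in G with A→· removed — back-door holds.
P(T|do(A)) = Σ_{Y} P(T|A,Y)·P(Y).

P(T|do(A)): backdoor, adjust for {Y}.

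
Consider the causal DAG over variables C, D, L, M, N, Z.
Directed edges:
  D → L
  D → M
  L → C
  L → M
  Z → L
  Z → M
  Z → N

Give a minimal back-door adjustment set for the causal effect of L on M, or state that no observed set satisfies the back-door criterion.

desc(L)\{L}={C,M}; candidates ⊆ {D,N,Z}.
size 0: {}; under {} L still reaches {D,M,N,Z} ∋ M.
size 1: {D}, {N}, {Z}; under {D} L still reaches {M,N,Z} ∋ M.
{D,Z}: L⊥M given {D,Z} in G with L→· removed — back-door holds.

L→M: minimal back-door set {D, Z}.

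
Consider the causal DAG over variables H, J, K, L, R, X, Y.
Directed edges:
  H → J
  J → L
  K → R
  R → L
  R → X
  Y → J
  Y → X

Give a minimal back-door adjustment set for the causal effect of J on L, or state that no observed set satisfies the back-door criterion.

J→L: minimal back-door set ∅.

desc(J)\{J}={L}; candidates ⊆ {H,K,R,X,Y}.
∅: J⊥L given ∅ in G with J→· removed — back-door holds.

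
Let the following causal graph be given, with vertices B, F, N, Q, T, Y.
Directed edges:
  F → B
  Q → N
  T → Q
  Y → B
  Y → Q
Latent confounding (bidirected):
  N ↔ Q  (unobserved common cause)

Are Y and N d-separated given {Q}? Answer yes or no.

Bayes-Ball from Y | {Q} reaches {B,N,T}.
N ∈ reach(Y|{Q}) ⇒ Y ⊥̸ N | {Q}.

No — Y and N are d-connected given {Q}.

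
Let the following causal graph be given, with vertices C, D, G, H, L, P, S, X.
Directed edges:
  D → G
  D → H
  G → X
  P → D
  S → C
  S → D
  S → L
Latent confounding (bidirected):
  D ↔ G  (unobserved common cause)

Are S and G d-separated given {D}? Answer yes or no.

No — S and G are d-connected given {D}.

Bayes-Ball from S | {D} reaches {C,G,L,P,X}.
G ∈ reach(S|{D}) ⇒ S ⊥̸ G | {D}.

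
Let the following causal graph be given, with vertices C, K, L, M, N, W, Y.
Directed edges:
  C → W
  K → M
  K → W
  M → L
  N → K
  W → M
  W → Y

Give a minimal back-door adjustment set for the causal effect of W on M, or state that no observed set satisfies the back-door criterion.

desc(W)\{W}={L,M,Y}; candidates ⊆ {C,K,N}.
size 0: {}; under {} W still reaches {C,K,L,M,N} ∋ M.
{K}: W⊥M given {K} in G with W→· removed — back-door holds.

W→M: minimal back-door set {K}.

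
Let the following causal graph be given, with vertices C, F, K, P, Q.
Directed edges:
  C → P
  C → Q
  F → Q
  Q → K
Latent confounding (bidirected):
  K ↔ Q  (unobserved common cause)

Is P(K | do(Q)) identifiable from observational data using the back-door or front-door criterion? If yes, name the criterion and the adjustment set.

desc(Q)\{Q}={K}; candidates ⊆ {C,F,P}.
Q↔K: latent back-door arc(s) into Q.
size 0: {}; under {} Q still reaches {C,F,K,P} ∋ K.
size 1: {C}, {F}, {P}; under {C} Q still reaches {F,K} ∋ K.
size 2: {C,F}, {C,P}, {F,P}; under {C,F} Q still reaches {K} ∋ K.
Q↔K cannot be blocked by any observed set — no back-door set.
No mediator lies on a directed Q→…→K path.
Neither criterion identifies P(K|do(Q)) in this graph.

P(K|do(Q)): not identifiable (no BD/FD set).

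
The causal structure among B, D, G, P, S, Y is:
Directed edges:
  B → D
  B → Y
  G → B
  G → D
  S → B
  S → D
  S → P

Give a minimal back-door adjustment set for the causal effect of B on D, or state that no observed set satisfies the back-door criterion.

B→D: minimal back-door set {G, S}.

desc(B)\{B}={D,Y}; candidates ⊆ {G,P,S}.
size 0: {}; under {} B still reaches {D,G,P,S} ∋ D.
size 1: {G}, {P}, {S}; under {G} B still reaches {D,P,S} ∋ D.
{G,S}: B⊥D given {G,S} in G with B→· removed — back-door holds.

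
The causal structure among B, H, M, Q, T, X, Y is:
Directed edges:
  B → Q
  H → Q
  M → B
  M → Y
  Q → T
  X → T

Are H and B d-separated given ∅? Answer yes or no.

Bayes-Ball from H | ∅ reaches {Q,T}.
B ∉ reach(H|∅) ⇒ H ⊥ B | ∅.

Yes — H ⊥ B | ∅.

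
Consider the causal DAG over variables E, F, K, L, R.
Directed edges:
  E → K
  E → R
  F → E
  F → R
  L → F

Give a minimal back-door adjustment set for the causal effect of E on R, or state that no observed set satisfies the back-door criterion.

E→R: minimal back-door set {F}.

desc(E)\{E}={K,R}; candidates ⊆ {F,L}.
size 0: {}; under {} E still reaches {F,L,R} ∋ R.
{F}: E⊥R given {F} in G with E→· removed — back-door holds.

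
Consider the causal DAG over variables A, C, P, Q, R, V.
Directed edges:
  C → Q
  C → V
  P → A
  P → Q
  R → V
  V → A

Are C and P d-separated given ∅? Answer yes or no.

Bayes-Ball from C | ∅ reaches {A,Q,V}.
P ∉ reach(C|∅) ⇒ C ⊥ P | ∅.

Yes — C ⊥ P | ∅.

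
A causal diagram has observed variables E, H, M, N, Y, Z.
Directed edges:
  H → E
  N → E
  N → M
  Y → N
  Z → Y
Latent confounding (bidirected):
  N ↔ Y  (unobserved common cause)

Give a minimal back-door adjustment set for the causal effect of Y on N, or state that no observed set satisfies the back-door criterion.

Y→N: no observed back-door set.

desc(Y)\{Y}={E,M,N}; candidates ⊆ {H,Z}.
Y↔N: latent back-door arc(s) into Y.
size 0: {}; under {} Y still reaches {E,M,N,Z} ∋ N.
size 1: {H}, {Z}; under {H} Y still reaches {E,M,N,Z} ∋ N.
size 2: {H,Z}; under {H,Z} Y still reaches {E,M,N} ∋ N.
Y↔N cannot be blocked by any observed set — no back-door set.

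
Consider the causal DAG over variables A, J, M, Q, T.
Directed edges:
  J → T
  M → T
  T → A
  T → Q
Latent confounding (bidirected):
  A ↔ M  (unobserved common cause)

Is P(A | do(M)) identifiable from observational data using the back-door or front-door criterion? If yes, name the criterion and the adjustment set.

desc(M)\{M}={A,Q,T}; candidates ⊆ {J}.
M↔A: latent back-door arc(s) into M.
size 0: {}; under {} M still reaches {A} ∋ A.
size 1: {J}; under {J} M still reaches {A} ∋ A.
M↔A cannot be blocked by any observed set — no back-door set.
{T}: (i) intercepts every directed M→A path; (ii) no back-door M→{T}; (iii) {M} blocks every back-door {T}→A. Front-door holds.
P(A|do(M)) = Σ_{T} P(T|M) Σ_{M'} P(A|T,M')P(M').

P(A|do(M)): frontdoor, adjust for {T}.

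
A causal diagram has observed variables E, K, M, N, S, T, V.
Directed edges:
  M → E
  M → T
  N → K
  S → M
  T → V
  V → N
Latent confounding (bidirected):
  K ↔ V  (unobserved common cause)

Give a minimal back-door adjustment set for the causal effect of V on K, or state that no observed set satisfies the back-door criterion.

V→K: no observed back-door set.

desc(V)\{V}={K,N}; candidates ⊆ {E,M,S,T}.
V↔K: latent back-door arc(s) into V.
size 0: {}; under {} V still reaches {E,K,M,S,T} ∋ K.
size 1: {E}, {M}, {S} …(+1); under {E} V still reaches {K,M,S,T} ∋ K.
size 2: {E,M}, {E,S}, {E,T} …(+3); under {E,M} V still reaches {K,T} ∋ K.
V↔K cannot be blocked by any observed set — no back-door set.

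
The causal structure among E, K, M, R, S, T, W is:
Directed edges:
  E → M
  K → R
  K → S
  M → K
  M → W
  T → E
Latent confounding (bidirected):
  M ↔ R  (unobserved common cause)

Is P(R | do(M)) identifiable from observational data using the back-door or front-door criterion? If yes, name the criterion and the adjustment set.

desc(M)\{M}={K,R,S,W}; candidates ⊆ {E,T}.
M↔R: latent back-door arc(s) into M.
size 0: {}; under {} M still reaches {E,R,T} ∋ R.
size 1: {E}, {T}; under {E} M still reaches {R} ∋ R.
size 2: {E,T}; under {E,T} M still reaches {R} ∋ R.
M↔R cannot be blocked by any observed set — no back-door set.
{K}: (i) intercepts every directed M→R path; (ii) no back-door M→{K}; (iii) {M} blocks every back-door {K}→R. Front-door holds.
P(R|do(M)) = Σ_{K} P(K|M) Σ_{M'} P(R|K,M')P(M').

P(R|do(M)): frontdoor, adjust for {K}.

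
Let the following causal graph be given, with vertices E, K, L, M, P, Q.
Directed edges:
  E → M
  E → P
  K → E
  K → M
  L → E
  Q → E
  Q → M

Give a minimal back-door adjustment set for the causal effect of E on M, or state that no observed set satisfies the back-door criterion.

desc(E)\{E}={M,P}; candidates ⊆ {K,L,Q}.
size 0: {}; under {} E still reaches {K,L,M,Q} ∋ M.
size 1: {K}, {L}, {Q}; under {K} E still reaches {L,M,Q} ∋ M.
{K,Q}: E⊥M given {K,Q} in G with E→· removed — back-door holds.

E→M: minimal back-door set {K, Q}.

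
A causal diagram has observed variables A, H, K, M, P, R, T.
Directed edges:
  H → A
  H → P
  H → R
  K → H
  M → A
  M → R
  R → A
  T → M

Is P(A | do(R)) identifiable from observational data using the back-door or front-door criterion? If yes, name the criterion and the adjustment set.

desc(R)\{R}={A}; candidates ⊆ {H,K,M,P,T}.
size 0: {}; under {} R still reaches {A,H,K,M,P,T} ∋ A.
size 1: {H}, {K}, {M} …(+2); under {H} R still reaches {A,M,T} ∋ A.
{H,M}: R⊥A given {H,M} in G with R→· removed — back-door holds.
P(A|do(R)) = Σ_{H,M} P(A|R,H,M)·P(H,M).

P(A|do(R)): backdoor, adjust for {H, M}.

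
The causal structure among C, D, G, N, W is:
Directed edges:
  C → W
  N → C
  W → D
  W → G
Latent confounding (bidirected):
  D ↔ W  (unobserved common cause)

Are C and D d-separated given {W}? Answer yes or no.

Bayes-Ball from C | {W} reaches {D,N}.
D ∈ reach(C|{W}) ⇒ C ⊥̸ D | {W}.

No — C and D are d-connected given {W}.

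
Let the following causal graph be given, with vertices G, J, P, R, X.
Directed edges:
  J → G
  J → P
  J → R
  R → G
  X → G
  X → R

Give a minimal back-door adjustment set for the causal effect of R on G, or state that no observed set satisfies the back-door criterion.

desc(R)\{R}={G}; candidates ⊆ {J,P,X}.
size 0: {}; under {} R still reaches {G,J,P,X} ∋ G.
size 1: {J}, {P}, {X}; under {J} R still reaches {G,X} ∋ G.
{J,X}: R⊥G given {J,X} in G with R→· removed — back-door holds.

R→G: minimal back-door set {J, X}.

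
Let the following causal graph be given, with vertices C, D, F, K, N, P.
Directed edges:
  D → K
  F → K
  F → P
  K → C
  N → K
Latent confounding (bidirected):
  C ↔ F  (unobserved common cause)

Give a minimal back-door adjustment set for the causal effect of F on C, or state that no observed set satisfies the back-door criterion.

F→C: no observed back-door set.

desc(F)\{F}={C,K,P}; candidates ⊆ {D,N}.
F↔C: latent back-door arc(s) into F.
size 0: {}; under {} F still reaches {C} ∋ C.
size 1: {D}, {N}; under {D} F still reaches {C} ∋ C.
size 2: {D,N}; under {D,N} F still reaches {C} ∋ C.
F↔C cannot be blocked by any observed set — no back-door set.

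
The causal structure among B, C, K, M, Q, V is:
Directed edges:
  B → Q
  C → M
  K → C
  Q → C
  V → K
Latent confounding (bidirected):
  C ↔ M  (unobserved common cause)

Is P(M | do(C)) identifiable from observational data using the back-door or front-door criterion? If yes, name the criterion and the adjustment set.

P(M|do(C)): not identifiable (no BD/FD set).

desc(C)\{C}={M}; candidates ⊆ {B,K,Q,V}.
C↔M: latent back-door arc(s) into C.
size 0: {}; under {} C still reaches {B,K,M,Q,V} ∋ M.
size 1: {B}, {K}, {Q} …(+1); under {B} C still reaches {K,M,Q,V} ∋ M.
size 2: {B,K}, {B,Q}, {B,V} …(+3); under {B,K} C still reaches {M,Q} ∋ M.
C↔M cannot be blocked by any observed set — no back-door set.
No mediator lies on a directed C→…→M path.
Neither criterion identifies P(M|do(C)) in this graph.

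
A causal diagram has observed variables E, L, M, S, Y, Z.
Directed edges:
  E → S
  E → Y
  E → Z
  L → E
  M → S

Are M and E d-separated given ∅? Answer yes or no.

Bayes-Ball from M | ∅ reaches {S}.
E ∉ reach(M|∅) ⇒ M ⊥ E | ∅.

Yes — M ⊥ E | ∅.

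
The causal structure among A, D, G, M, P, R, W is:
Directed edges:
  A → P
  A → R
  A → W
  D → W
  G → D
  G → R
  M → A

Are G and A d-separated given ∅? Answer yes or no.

Yes — G ⊥ A | ∅.

Bayes-Ball from G | ∅ reaches {D,R,W}.
A ∉ reach(G|∅) ⇒ G ⊥ A | ∅.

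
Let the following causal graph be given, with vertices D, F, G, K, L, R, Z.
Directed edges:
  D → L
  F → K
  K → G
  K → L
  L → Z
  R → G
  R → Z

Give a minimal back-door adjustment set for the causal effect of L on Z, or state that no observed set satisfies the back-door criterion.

L→Z: minimal back-door set ∅.

desc(L)\{L}={Z}; candidates ⊆ {D,F,G,K,R}.
∅: L⊥Z given ∅ in G with L→· removed — back-door holds.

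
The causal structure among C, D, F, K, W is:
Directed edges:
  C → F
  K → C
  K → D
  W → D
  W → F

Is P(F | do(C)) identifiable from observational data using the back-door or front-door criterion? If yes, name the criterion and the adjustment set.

desc(C)\{C}={F}; candidates ⊆ {D,K,W}.
∅: C⊥F given ∅ in G with C→· removed — back-door holds.
P(F|do(C)) = P(F|C) — no adjustment needed.

P(F|do(C)): backdoor, adjust for ∅.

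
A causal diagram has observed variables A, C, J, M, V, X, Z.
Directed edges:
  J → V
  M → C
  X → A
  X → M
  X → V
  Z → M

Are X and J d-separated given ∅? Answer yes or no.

Bayes-Ball from X | ∅ reaches {A,C,M,V}.
J ∉ reach(X|∅) ⇒ X ⊥ J | ∅.

Yes — X ⊥ J | ∅.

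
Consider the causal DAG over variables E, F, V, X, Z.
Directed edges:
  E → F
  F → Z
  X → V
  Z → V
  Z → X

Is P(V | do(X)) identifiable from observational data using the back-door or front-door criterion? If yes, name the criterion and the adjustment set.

desc(X)\{X}={V}; candidates ⊆ {E,F,Z}.
size 0: {}; under {} X still reaches {E,F,V,Z} ∋ V.
{Z}: X⊥V given {Z} in G with X→· removed — back-door holds.
P(V|do(X)) = Σ_{Z} P(V|X,Z)·P(Z).

P(V|do(X)): backdoor, adjust for {Z}.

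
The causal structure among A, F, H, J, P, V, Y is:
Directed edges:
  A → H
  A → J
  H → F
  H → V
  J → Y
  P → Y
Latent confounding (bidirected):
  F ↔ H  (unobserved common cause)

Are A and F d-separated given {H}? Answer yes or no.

Bayes-Ball from A | {H} reaches {F,J,Y}.
F ∈ reach(A|{H}) ⇒ A ⊥̸ F | {H}.

No — A and F are d-connected given {H}.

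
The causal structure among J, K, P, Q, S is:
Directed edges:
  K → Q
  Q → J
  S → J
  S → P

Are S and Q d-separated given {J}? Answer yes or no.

Bayes-Ball from S | {J} reaches {K,P,Q}.
Q ∈ reach(S|{J}) ⇒ S ⊥̸ Q | {J}.

No — S and Q are d-connected given {J}.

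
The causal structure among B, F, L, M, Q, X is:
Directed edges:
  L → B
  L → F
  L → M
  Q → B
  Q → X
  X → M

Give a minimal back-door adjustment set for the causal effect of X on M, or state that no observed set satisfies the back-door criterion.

desc(X)\{X}={M}; candidates ⊆ {B,F,L,Q}.
∅: X⊥M given ∅ in G with X→· removed — back-door holds.

X→M: minimal back-door set ∅.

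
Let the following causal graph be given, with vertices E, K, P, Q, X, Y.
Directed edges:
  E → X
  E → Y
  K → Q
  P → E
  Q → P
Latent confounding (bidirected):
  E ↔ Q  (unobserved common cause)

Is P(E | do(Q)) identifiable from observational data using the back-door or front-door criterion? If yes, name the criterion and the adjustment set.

P(E|do(Q)): frontdoor, adjust for {P}.

desc(Q)\{Q}={E,P,X,Y}; candidates ⊆ {K}.
Q↔E: latent back-door arc(s) into Q.
size 0: {}; under {} Q still reaches {E,K,X,Y} ∋ E.
size 1: {K}; under {K} Q still reaches {E,X,Y} ∋ E.
Q↔E cannot be blocked by any observed set — no back-door set.
{P}: (i) intercepts every directed Q→E path; (ii) no back-door Q→{P}; (iii) {Q} blocks every back-door {P}→E. Front-door holds.
P(E|do(Q)) = Σ_{P} P(P|Q) Σ_{Q'} P(E|P,Q')P(Q').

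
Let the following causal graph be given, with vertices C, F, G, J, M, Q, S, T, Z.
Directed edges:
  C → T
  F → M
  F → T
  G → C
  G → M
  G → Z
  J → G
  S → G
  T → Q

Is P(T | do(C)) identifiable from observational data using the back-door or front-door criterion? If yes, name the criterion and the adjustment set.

P(T|do(C)): backdoor, adjust for ∅.

desc(C)\{C}={Q,T}; candidates ⊆ {F,G,J,M,S,Z}.
∅: C⊥T given ∅ in G with C→· removed — back-door holds.
P(T|do(C)) = P(T|C) — no adjustment needed.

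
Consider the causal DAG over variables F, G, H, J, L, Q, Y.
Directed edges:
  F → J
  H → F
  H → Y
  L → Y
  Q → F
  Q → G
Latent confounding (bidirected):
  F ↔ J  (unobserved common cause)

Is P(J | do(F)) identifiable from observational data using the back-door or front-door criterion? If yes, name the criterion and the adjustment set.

desc(F)\{F}={J}; candidates ⊆ {G,H,L,Q,Y}.
F↔J: latent back-door arc(s) into F.
size 0: {}; under {} F still reaches {G,H,J,Q,Y} ∋ J.
size 1: {G}, {H}, {L} …(+2); under {G} F still reaches {H,J,Q,Y} ∋ J.
size 2: {G,H}, {G,L}, {G,Q} …(+7); under {G,H} F still reaches {J,Q} ∋ J.
F↔J cannot be blocked by any observed set — no back-door set.
No mediator lies on a directed F→…→J path.
Neither criterion identifies P(J|do(F)) in this graph.

P(J|do(F)): not identifiable (no BD/FD set).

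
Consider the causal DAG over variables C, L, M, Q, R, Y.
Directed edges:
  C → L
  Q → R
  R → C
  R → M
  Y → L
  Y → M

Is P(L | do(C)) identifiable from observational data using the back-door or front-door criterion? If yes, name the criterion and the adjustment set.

desc(C)\{C}={L}; candidates ⊆ {M,Q,R,Y}.
∅: C⊥L given ∅ in G with C→· removed — back-door holds.
P(L|do(C)) = P(L|C) — no adjustment needed.

P(L|do(C)): backdoor, adjust for ∅.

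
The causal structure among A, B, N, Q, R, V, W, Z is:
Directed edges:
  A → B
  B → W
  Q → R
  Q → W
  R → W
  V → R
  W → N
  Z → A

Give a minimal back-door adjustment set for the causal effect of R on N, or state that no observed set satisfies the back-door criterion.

desc(R)\{R}={N,W}; candidates ⊆ {A,B,Q,V,Z}.
size 0: {}; under {} R still reaches {N,Q,V,W} ∋ N.
{Q}: R⊥N given {Q} in G with R→· removed — back-door holds.

R→N: minimal back-door set {Q}.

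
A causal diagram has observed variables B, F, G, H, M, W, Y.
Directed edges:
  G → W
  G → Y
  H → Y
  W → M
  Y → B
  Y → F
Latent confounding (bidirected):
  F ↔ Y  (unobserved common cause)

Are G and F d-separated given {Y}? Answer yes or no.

No — G and F are d-connected given {Y}.

Bayes-Ball from G | {Y} reaches {F,H,M,W}.
F ∈ reach(G|{Y}) ⇒ G ⊥̸ F | {Y}.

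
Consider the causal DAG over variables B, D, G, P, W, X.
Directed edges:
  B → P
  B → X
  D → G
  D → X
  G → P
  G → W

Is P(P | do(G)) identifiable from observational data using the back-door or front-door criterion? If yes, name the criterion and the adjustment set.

desc(G)\{G}={P,W}; candidates ⊆ {B,D,X}.
∅: G⊥P given ∅ in G with G→· removed — back-door holds.
P(P|do(G)) = P(P|G) — no adjustment needed.

P(P|do(G)): backdoor, adjust for ∅.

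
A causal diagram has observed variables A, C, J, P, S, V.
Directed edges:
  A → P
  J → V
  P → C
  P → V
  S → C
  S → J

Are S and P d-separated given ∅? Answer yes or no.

Bayes-Ball from S | ∅ reaches {C,J,V}.
P ∉ reach(S|∅) ⇒ S ⊥ P | ∅.

Yes — S ⊥ P | ∅.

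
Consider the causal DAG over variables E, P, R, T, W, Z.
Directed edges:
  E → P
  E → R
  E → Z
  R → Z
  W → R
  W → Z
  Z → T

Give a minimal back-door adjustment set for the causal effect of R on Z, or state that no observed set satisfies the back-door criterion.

R→Z: minimal back-door set {E, W}.

desc(R)\{R}={T,Z}; candidates ⊆ {E,P,W}.
size 0: {}; under {} R still reaches {E,P,T,W,Z} ∋ Z.
size 1: {E}, {P}, {W}; under {E} R still reaches {T,W,Z} ∋ Z.
{E,W}: R⊥Z given {E,W} in G with R→· removed — back-door holds.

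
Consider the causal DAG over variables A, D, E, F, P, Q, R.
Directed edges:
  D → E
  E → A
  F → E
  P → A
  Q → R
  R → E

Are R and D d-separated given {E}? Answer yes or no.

No — R and D are d-connected given {E}.

Bayes-Ball from R | {E} reaches {D,F,Q}.
D ∈ reach(R|{E}) ⇒ R ⊥̸ D | {E}.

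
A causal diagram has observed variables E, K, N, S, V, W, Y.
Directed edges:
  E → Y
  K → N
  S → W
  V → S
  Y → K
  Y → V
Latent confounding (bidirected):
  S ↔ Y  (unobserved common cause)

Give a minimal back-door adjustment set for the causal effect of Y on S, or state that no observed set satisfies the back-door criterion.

desc(Y)\{Y}={K,N,S,V,W}; candidates ⊆ {E}.
Y↔S: latent back-door arc(s) into Y.
size 0: {}; under {} Y still reaches {E,S,W} ∋ S.
size 1: {E}; under {E} Y still reaches {S,W} ∋ S.
Y↔S cannot be blocked by any observed set — no back-door set.

Y→S: no observed back-door set.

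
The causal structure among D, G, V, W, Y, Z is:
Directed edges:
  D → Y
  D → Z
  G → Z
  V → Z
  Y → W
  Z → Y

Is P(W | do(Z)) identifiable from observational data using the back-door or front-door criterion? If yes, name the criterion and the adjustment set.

desc(Z)\{Z}={W,Y}; candidates ⊆ {D,G,V}.
size 0: {}; under {} Z still reaches {D,G,V,W,Y} ∋ W.
{D}: Z⊥W given {D} in G with Z→· removed — back-door holds.
P(W|do(Z)) = Σ_{D} P(W|Z,D)·P(D).

P(W|do(Z)): backdoor, adjust for {D}.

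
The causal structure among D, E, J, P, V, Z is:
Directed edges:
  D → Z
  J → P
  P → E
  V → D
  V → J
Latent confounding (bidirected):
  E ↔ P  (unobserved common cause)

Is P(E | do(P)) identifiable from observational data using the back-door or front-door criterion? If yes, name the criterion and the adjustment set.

desc(P)\{P}={E}; candidates ⊆ {D,J,V,Z}.
P↔E: latent back-door arc(s) into P.
size 0: {}; under {} P still reaches {D,E,J,V,Z} ∋ E.
size 1: {D}, {J}, {V} …(+1); under {D} P still reaches {E,J,V} ∋ E.
size 2: {D,J}, {D,V}, {D,Z} …(+3); under {D,J} P still reaches {E} ∋ E.
P↔E cannot be blocked by any observed set — no back-door set.
No mediator lies on a directed P→…→E path.
Neither criterion identifies P(E|do(P)) in this graph.

P(E|do(P)): not identifiable (no BD/FD set).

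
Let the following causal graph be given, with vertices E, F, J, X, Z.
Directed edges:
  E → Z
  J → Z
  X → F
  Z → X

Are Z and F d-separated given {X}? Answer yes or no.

Bayes-Ball from Z | {X} reaches {E,J}.
F ∉ reach(Z|{X}) ⇒ Z ⊥ F | {X}.

Yes — Z ⊥ F | {X}.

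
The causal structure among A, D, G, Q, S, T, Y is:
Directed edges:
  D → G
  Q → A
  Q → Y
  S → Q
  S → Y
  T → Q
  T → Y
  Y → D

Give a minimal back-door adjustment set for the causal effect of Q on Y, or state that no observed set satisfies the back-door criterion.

Q→Y: minimal back-door set {S, T}.

desc(Q)\{Q}={A,D,G,Y}; candidates ⊆ {S,T}.
size 0: {}; under {} Q still reaches {D,G,S,T,Y} ∋ Y.
size 1: {S}, {T}; under {S} Q still reaches {D,G,T,Y} ∋ Y.
{S,T}: Q⊥Y given {S,T} in G with Q→· removed — back-door holds.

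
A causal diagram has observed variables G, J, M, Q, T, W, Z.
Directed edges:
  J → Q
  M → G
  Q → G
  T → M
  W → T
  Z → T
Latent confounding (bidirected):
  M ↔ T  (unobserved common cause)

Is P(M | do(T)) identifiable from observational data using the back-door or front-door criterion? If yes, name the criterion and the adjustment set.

P(M|do(T)): not identifiable (no BD/FD set).

desc(T)\{T}={G,M}; candidates ⊆ {J,Q,W,Z}.
T↔M: latent back-door arc(s) into T.
size 0: {}; under {} T still reaches {G,M,W,Z} ∋ M.
size 1: {J}, {Q}, {W} …(+1); under {J} T still reaches {G,M,W,Z} ∋ M.
size 2: {J,Q}, {J,W}, {J,Z} …(+3); under {J,Q} T still reaches {G,M,W,Z} ∋ M.
T↔M cannot be blocked by any observed set — no back-door set.
No mediator lies on a directed T→…→M path.
Neither criterion identifies P(M|do(T)) in this graph.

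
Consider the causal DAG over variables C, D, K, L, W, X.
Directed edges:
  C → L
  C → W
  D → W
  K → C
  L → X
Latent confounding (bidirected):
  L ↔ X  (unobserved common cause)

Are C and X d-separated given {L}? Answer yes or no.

Bayes-Ball from C | {L} reaches {K,W,X}.
X ∈ reach(C|{L}) ⇒ C ⊥̸ X | {L}.

No — C and X are d-connected given {L}.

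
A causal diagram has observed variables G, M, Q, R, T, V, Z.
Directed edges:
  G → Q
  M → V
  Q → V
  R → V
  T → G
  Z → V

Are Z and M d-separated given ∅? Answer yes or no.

Yes — Z ⊥ M | ∅.

Bayes-Ball from Z | ∅ reaches {V}.
M ∉ reach(Z|∅) ⇒ Z ⊥ M | ∅.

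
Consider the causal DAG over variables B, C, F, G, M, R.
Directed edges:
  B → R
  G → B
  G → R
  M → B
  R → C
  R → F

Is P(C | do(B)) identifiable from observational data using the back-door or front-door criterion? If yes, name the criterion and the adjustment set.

desc(B)\{B}={C,F,R}; candidates ⊆ {G,M}.
size 0: {}; under {} B still reaches {C,F,G,M,R} ∋ C.
{G}: B⊥C given {G} in G with B→· removed — back-door holds.
P(C|do(B)) = Σ_{G} P(C|B,G)·P(G).

P(C|do(B)): backdoor, adjust for {G}.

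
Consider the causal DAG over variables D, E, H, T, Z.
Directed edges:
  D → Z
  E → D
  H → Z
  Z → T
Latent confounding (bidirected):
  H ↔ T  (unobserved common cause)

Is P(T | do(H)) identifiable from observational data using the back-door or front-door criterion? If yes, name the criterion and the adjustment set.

P(T|do(H)): frontdoor, adjust for {Z}.

desc(H)\{H}={T,Z}; candidates ⊆ {D,E}.
H↔T: latent back-door arc(s) into H.
size 0: {}; under {} H still reaches {T} ∋ T.
size 1: {D}, {E}; under {D} H still reaches {T} ∋ T.
size 2: {D,E}; under {D,E} H still reaches {T} ∋ T.
H↔T cannot be blocked by any observed set — no back-door set.
{Z}: (i) intercepts every directed H→T path; (ii) no back-door H→{Z}; (iii) {H} blocks every back-door {Z}→T. Front-door holds.
P(T|do(H)) = Σ_{Z} P(Z|H) Σ_{H'} P(T|Z,H')P(H').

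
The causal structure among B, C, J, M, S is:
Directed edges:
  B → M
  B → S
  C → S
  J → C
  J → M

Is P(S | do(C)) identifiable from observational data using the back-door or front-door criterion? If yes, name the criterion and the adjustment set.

P(S|do(C)): backdoor, adjust for ∅.

desc(C)\{C}={S}; candidates ⊆ {B,J,M}.
∅: C⊥S given ∅ in G with C→· removed — back-door holds.
P(S|do(C)) = P(S|C) — no adjustment needed.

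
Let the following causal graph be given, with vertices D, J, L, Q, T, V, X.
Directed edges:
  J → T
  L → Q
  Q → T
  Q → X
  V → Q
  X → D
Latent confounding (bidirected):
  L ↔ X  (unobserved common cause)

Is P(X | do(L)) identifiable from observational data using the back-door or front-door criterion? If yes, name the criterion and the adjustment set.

P(X|do(L)): frontdoor, adjust for {Q}.

desc(L)\{L}={D,Q,T,X}; candidates ⊆ {J,V}.
L↔X: latent back-door arc(s) into L.
size 0: {}; under {} L still reaches {D,X} ∋ X.
size 1: {J}, {V}; under {J} L still reaches {D,X} ∋ X.
size 2: {J,V}; under {J,V} L still reaches {D,X} ∋ X.
L↔X cannot be blocked by any observed set — no back-door set.
{Q}: (i) intercepts every directed L→X path; (ii) no back-door L→{Q}; (iii) {L} blocks every back-door {Q}→X. Front-door holds.
P(X|do(L)) = Σ_{Q} P(Q|L) Σ_{L'} P(X|Q,L')P(L').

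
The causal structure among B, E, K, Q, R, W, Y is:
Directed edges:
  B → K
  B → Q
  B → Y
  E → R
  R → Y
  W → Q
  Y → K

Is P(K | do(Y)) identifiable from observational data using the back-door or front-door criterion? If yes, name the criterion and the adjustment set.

desc(Y)\{Y}={K}; candidates ⊆ {B,E,Q,R,W}.
size 0: {}; under {} Y still reaches {B,E,K,Q,R} ∋ K.
{B}: Y⊥K given {B} in G with Y→· removed — back-door holds.
P(K|do(Y)) = Σ_{B} P(K|Y,B)·P(B).

P(K|do(Y)): backdoor, adjust for {B}.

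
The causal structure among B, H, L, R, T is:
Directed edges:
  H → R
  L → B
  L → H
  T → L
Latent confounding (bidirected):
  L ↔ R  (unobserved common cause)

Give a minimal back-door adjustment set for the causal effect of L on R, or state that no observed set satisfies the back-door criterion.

desc(L)\{L}={B,H,R}; candidates ⊆ {T}.
L↔R: latent back-door arc(s) into L.
size 0: {}; under {} L still reaches {R,T} ∋ R.
size 1: {T}; under {T} L still reaches {R} ∋ R.
L↔R cannot be blocked by any observed set — no back-door set.

L→R: no observed back-door set.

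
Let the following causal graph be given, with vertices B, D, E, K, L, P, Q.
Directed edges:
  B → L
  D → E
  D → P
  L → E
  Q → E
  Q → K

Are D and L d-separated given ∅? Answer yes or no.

Yes — D ⊥ L | ∅.

Bayes-Ball from D | ∅ reaches {E,P}.
L ∉ reach(D|∅) ⇒ D ⊥ L | ∅.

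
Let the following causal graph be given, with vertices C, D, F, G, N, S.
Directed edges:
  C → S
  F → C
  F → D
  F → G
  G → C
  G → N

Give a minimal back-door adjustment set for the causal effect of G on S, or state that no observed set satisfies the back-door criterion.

G→S: minimal back-door set {F}.

desc(G)\{G}={C,N,S}; candidates ⊆ {D,F}.
size 0: {}; under {} G still reaches {C,D,F,S} ∋ S.
{F}: G⊥S given {F} in G with G→· removed — back-door holds.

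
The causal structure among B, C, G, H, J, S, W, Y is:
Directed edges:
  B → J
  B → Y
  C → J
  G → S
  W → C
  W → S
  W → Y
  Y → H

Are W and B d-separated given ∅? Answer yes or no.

Bayes-Ball from W | ∅ reaches {C,H,J,S,Y}.
B ∉ reach(W|∅) ⇒ W ⊥ B | ∅.

Yes — W ⊥ B | ∅.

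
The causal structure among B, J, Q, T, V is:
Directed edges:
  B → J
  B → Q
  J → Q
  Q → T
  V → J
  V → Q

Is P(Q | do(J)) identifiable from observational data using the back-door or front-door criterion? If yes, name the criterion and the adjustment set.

P(Q|do(J)): backdoor, adjust for {B, V}.

desc(J)\{J}={Q,T}; candidates ⊆ {B,V}.
size 0: {}; under {} J still reaches {B,Q,T,V} ∋ Q.
size 1: {B}, {V}; under {B} J still reaches {Q,T,V} ∋ Q.
{B,V}: J⊥Q given {B,V} in G with J→· removed — back-door holds.
P(Q|do(J)) = Σ_{B,V} P(Q|J,B,V)·P(B,V).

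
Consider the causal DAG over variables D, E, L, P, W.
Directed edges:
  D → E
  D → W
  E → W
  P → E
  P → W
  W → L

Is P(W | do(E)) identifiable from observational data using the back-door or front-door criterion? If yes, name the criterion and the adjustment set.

desc(E)\{E}={L,W}; candidates ⊆ {D,P}.
size 0: {}; under {} E still reaches {D,L,P,W} ∋ W.
size 1: {D}, {P}; under {D} E still reaches {L,P,W} ∋ W.
{D,P}: E⊥W given {D,P} in G with E→· removed — back-door holds.
P(W|do(E)) = Σ_{D,P} P(W|E,D,P)·P(D,P).

P(W|do(E)): backdoor, adjust for {D, P}.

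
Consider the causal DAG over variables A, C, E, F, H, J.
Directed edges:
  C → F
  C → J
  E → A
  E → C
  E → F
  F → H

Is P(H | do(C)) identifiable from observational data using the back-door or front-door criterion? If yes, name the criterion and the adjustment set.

desc(C)\{C}={F,H,J}; candidates ⊆ {A,E}.
size 0: {}; under {} C still reaches {A,E,F,H} ∋ H.
{E}: C⊥H given {E} in G with C→· removed — back-door holds.
P(H|do(C)) = Σ_{E} P(H|C,E)·P(E).

P(H|do(C)): backdoor, adjust for {E}.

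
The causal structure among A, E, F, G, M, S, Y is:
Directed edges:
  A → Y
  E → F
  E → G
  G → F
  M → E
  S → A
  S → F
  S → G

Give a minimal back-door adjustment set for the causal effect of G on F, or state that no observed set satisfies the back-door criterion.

G→F: minimal back-door set {E, S}.

desc(G)\{G}={F}; candidates ⊆ {A,E,M,S,Y}.
size 0: {}; under {} G still reaches {A,E,F,M,S,Y} ∋ F.
size 1: {A}, {E}, {M} …(+2); under {A} G still reaches {E,F,M,S} ∋ F.
{E,S}: G⊥F given {E,S} in G with G→· removed — back-door holds.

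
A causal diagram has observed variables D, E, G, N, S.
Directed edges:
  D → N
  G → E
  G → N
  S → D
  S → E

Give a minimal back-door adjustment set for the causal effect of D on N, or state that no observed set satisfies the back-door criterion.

D→N: minimal back-door set ∅.

desc(D)\{D}={N}; candidates ⊆ {E,G,S}.
∅: D⊥N given ∅ in G with D→· removed — back-door holds.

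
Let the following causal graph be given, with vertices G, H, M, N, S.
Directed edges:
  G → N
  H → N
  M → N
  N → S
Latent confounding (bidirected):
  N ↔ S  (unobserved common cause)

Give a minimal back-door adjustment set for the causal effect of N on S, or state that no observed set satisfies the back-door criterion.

N→S: no observed back-door set.

desc(N)\{N}={S}; candidates ⊆ {G,H,M}.
N↔S: latent back-door arc(s) into N.
size 0: {}; under {} N still reaches {G,H,M,S} ∋ S.
size 1: {G}, {H}, {M}; under {G} N still reaches {H,M,S} ∋ S.
size 2: {G,H}, {G,M}, {H,M}; under {G,H} N still reaches {M,S} ∋ S.
N↔S cannot be blocked by any observed set — no back-door set.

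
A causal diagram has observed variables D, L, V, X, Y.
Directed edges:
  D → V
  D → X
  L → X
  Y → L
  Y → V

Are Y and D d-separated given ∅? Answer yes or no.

Yes — Y ⊥ D | ∅.

Bayes-Ball from Y | ∅ reaches {L,V,X}.
D ∉ reach(Y|∅) ⇒ Y ⊥ D | ∅.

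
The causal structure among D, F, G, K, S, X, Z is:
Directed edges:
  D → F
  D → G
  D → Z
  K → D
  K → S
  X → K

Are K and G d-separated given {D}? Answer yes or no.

Bayes-Ball from K | {D} reaches {S,X}.
G ∉ reach(K|{D}) ⇒ K ⊥ G | {D}.

Yes — K ⊥ G | {D}.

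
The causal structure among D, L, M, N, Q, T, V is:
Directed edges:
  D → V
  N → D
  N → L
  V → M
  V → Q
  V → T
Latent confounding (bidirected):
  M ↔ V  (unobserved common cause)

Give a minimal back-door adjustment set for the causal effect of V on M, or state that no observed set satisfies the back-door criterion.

V→M: no observed back-door set.

desc(V)\{V}={M,Q,T}; candidates ⊆ {D,L,N}.
V↔M: latent back-door arc(s) into V.
size 0: {}; under {} V still reaches {D,L,M,N} ∋ M.
size 1: {D}, {L}, {N}; under {D} V still reaches {M} ∋ M.
size 2: {D,L}, {D,N}, {L,N}; under {D,L} V still reaches {M} ∋ M.
V↔M cannot be blocked by any observed set — no back-door set.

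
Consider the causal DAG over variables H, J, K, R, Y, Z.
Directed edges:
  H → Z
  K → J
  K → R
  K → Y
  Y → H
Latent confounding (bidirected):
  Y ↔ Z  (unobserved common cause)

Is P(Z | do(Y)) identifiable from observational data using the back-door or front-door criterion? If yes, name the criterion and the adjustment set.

P(Z|do(Y)): frontdoor, adjust for {H}.

desc(Y)\{Y}={H,Z}; candidates ⊆ {J,K,R}.
Y↔Z: latent back-door arc(s) into Y.
size 0: {}; under {} Y still reaches {J,K,R,Z} ∋ Z.
size 1: {J}, {K}, {R}; under {J} Y still reaches {K,R,Z} ∋ Z.
size 2: {J,K}, {J,R}, {K,R}; under {J,K} Y still reaches {Z} ∋ Z.
Y↔Z cannot be blocked by any observed set — no back-door set.
{H}: (i) intercepts every directed Y→Z path; (ii) no back-door Y→{H}; (iii) {Y} blocks every back-door {H}→Z. Front-door holds.
P(Z|do(Y)) = Σ_{H} P(H|Y) Σ_{Y'} P(Z|H,Y')P(Y').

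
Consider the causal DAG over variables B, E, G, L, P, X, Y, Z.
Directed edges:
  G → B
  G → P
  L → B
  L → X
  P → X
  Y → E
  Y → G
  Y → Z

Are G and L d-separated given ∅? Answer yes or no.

Yes — G ⊥ L | ∅.

Bayes-Ball from G | ∅ reaches {B,E,P,X,Y,Z}.
L ∉ reach(G|∅) ⇒ G ⊥ L | ∅.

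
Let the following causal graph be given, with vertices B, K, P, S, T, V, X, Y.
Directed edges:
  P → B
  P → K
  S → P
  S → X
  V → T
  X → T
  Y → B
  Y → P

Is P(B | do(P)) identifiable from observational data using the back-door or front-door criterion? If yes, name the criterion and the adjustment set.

desc(P)\{P}={B,K}; candidates ⊆ {S,T,V,X,Y}.
size 0: {}; under {} P still reaches {B,S,T,X,Y} ∋ B.
{Y}: P⊥B given {Y} in G with P→· removed — back-door holds.
P(B|do(P)) = Σ_{Y} P(B|P,Y)·P(Y).

P(B|do(P)): backdoor, adjust for {Y}.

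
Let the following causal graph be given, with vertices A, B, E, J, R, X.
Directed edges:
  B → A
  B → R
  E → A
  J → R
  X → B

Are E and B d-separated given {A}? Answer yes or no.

No — E and B are d-connected given {A}.

Bayes-Ball from E | {A} reaches {B,R,X}.
B ∈ reach(E|{A}) ⇒ E ⊥̸ B | {A}.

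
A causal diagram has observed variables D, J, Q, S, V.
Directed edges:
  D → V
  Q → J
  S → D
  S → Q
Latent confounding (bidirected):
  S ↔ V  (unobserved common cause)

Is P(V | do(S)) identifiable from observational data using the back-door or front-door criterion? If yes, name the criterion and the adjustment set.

P(V|do(S)): frontdoor, adjust for {D}.

desc(S)\{S}={D,J,Q,V}; candidates ⊆ {—}.
S↔V: latent back-door arc(s) into S.
size 0: {}; under {} S still reaches {V} ∋ V.
S↔V cannot be blocked by any observed set — no back-door set.
{D}: (i) intercepts every directed S→V path; (ii) no back-door S→{D}; (iii) {S} blocks every back-door {D}→V. Front-door holds.
P(V|do(S)) = Σ_{D} P(D|S) Σ_{S'} P(V|D,S')P(S').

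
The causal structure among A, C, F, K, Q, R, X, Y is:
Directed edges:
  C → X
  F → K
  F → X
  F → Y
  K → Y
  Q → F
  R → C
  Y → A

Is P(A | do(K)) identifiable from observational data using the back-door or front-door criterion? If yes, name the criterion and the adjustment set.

desc(K)\{K}={A,Y}; candidates ⊆ {C,F,Q,R,X}.
size 0: {}; under {} K still reaches {A,F,Q,X,Y} ∋ A.
{F}: K⊥A given {F} in G with K→· removed — back-door holds.
P(A|do(K)) = Σ_{F} P(A|K,F)·P(F).

P(A|do(K)): backdoor, adjust for {F}.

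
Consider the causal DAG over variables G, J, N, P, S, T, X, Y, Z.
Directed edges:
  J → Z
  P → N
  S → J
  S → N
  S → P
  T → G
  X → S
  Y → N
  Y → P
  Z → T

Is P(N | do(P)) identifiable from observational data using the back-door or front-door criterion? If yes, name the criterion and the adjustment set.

P(N|do(P)): backdoor, adjust for {S, Y}.

desc(P)\{P}={N}; candidates ⊆ {G,J,S,T,X,Y,Z}.
size 0: {}; under {} P still reaches {G,J,N,S,T,X,Y,Z} ∋ N.
size 1: {G}, {J}, {S} …(+4); under {G} P still reaches {J,N,S,T,X,Y,Z} ∋ N.
{S,Y}: P⊥N given {S,Y} in G with P→· removed — back-door holds.
P(N|do(P)) = Σ_{S,Y} P(N|P,S,Y)·P(S,Y).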